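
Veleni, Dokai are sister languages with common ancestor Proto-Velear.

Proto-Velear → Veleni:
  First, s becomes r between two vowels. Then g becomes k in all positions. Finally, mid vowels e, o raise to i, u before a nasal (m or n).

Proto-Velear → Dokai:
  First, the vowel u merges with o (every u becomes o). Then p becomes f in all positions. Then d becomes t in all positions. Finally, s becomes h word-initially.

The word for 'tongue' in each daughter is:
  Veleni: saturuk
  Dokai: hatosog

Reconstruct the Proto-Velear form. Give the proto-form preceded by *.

Position 1: Veleni has s, Dokai has h. Veleni preserves s here (none of its changes turn any other segment into s), so the proto-segment is *s.
Position 4: Veleni has u, Dokai has o. Taking the neighbouring segments as reconstructed: Veleni u can only go back to *u; Dokai o could go back to *o or *u — the one source consistent with every daughter is *u.
Position 6: Veleni has u, Dokai has o. Taking the neighbouring segments as reconstructed: Veleni u can only go back to *u; Dokai o could go back to *o or *u — the one source consistent with every daughter is *u.
This points to *satusug. Verify forward in each daughter:
Veleni: start from *satusug.
  rule 1 (rhotacism): satusug → saturug
  rule 2 (unconditioned shift): saturug → saturuk
  rule 3: no change — saturuk
  ⇒ Veleni saturuk
Dokai: start from *satusug.
  rule 1 (vowel merger): satusug → satosog
  rule 2: no change — satosog
  rule 3: no change — satosog
  rule 4 (debuccalisation): satosog → hatosog
  ⇒ Dokai hatosog
Only *satusug yields all of Veleni saturuk, Dokai hatosog.

*satusug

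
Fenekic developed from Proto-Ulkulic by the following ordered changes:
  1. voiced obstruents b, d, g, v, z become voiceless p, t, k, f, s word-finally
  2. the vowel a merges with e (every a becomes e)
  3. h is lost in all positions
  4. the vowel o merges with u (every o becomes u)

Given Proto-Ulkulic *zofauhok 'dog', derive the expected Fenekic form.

Fenekic: start from *zofauhok.
  rule 1: no change — zofauhok
  rule 2 (vowel merger): zofauhok → zofeuhok
  rule 3 (h-loss): zofeuhok → zofeuok
  rule 4 (vowel merger): zofeuok → zufeuuk
  ⇒ Fenekic zufeuuk

zufeuuk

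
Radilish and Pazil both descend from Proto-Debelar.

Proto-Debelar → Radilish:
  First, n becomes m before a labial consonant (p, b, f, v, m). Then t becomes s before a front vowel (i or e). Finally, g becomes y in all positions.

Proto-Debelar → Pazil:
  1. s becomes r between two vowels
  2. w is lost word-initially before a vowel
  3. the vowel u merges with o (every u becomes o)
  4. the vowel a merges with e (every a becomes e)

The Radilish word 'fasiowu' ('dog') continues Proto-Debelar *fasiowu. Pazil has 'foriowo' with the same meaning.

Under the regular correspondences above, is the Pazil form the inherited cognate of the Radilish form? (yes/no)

Derive the expected Pazil reflex of *fasiowu:
Pazil: *fasiowu
  fasiowu → fariowu   [rhotacism]
  fariowu (rule 2 does not apply)
  fariowu → fariowo   [vowel merger]
  fariowo → feriowo   [vowel merger]
  giving Pazil feriowo.
The regular Pazil reflex would be 'feriowo', but the attested form is 'foriowo'. The correspondence is irregular, so they are not cognates (the Pazil form has a different source).

no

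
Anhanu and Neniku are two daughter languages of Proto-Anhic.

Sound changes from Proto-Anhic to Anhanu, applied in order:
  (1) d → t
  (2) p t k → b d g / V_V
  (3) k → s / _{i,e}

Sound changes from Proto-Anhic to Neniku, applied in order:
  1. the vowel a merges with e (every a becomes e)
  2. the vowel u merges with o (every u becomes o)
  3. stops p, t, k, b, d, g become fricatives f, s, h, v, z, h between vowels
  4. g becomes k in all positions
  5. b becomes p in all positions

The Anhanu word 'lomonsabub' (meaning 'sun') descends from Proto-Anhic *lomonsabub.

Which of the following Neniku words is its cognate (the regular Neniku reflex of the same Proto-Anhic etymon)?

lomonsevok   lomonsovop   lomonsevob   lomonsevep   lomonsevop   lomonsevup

Neniku: *lomonsabub
  lomonsabub → lomonsebub   [vowel merger]
  lomonsebub → lomonsebob   [vowel merger]
  lomonsebob → lomonsevob   [intervocalic lenition]
  lomonsevob (rule 4 does not apply)
  lomonsevob → lomonsevop   [unconditioned shift]
  giving Neniku lomonsevop.
Only 'lomonsevop' matches the regular Neniku development of *lomonsabub.

lomonsevop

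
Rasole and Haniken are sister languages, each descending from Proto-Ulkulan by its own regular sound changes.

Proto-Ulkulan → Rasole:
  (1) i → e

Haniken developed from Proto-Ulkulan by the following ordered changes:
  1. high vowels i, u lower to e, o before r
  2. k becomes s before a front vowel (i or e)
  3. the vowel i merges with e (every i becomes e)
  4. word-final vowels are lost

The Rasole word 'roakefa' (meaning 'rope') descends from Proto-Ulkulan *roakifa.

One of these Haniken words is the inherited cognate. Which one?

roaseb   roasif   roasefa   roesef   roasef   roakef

roasef

Haniken: *roakifa
  roakifa (rule 1 does not apply)
  roakifa → roasifa   [palatalisation]
  roasifa → roasefa   [vowel merger]
  roasefa → roasef   [apocope]
  giving Haniken roasef.
The other candidates each miss or misapply at least one Haniken change.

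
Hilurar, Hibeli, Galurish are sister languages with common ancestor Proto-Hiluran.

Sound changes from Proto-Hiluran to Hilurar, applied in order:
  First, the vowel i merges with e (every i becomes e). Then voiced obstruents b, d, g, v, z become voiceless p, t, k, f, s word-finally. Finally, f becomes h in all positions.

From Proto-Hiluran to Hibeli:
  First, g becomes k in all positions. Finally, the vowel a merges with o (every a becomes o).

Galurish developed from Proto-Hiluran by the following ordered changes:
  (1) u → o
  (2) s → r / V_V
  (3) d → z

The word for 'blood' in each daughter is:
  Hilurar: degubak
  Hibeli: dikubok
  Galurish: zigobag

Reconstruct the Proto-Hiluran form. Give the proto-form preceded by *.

*digubag

Position 2: Hilurar has e, Hibeli has i, Galurish has i. Hibeli preserves i here (none of its changes turn any other segment into i), so the proto-segment is *i.
Position 1: Hilurar has d, Hibeli has d, Galurish has z. Hilurar preserves d here (none of its changes turn any other segment into d), so the proto-segment is *d.
This points to *digubag. Verify forward in each daughter:
Hilurar: *digubag
  digubag → degubag   [vowel merger]
  degubag → degubak   [final devoicing]
  degubak (rule 3 does not apply)
  giving Hilurar degubak.
Hibeli: *digubag > dikubak > dikubok  (by unconditioned shift, vowel merger)
Galurish: *digubag > digobag > zigobag  (by vowel merger, unconditioned shift)
Only *digubag yields all of Hilurar degubak, Hibeli dikubok, Galurish zigobag.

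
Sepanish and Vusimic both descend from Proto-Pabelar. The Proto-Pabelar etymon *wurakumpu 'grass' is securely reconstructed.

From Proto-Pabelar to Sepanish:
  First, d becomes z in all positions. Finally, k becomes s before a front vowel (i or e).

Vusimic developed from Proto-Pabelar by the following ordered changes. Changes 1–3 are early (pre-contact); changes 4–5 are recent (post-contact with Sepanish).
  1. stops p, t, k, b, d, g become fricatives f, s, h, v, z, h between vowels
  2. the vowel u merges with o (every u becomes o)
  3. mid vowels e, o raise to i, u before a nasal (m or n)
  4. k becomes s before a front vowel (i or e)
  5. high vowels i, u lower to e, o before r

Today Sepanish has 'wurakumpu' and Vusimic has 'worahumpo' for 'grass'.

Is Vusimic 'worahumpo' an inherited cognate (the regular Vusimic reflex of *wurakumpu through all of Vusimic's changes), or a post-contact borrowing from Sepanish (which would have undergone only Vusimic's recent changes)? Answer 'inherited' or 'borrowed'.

inherited

If inherited, *wurakumpu would pass through all of Vusimic's changes:
Vusimic: *wurakumpu > wurahumpu > worahompo > worahumpo  (by intervocalic lenition, vowel merger, pre-nasal raising)
If borrowed from Sepanish 'wurakumpu' after the early changes, it would undergo only the recent ones:
  rule 4 (palatalisation): no change (wurakumpu)
  rule 5 (pre-rhotic lowering): wurakumpu → worakumpu
  ⇒ as a loan: worakumpu
Vusimic 'worahumpo' matches the inherited outcome exactly, so it is an inherited cognate, not a loan.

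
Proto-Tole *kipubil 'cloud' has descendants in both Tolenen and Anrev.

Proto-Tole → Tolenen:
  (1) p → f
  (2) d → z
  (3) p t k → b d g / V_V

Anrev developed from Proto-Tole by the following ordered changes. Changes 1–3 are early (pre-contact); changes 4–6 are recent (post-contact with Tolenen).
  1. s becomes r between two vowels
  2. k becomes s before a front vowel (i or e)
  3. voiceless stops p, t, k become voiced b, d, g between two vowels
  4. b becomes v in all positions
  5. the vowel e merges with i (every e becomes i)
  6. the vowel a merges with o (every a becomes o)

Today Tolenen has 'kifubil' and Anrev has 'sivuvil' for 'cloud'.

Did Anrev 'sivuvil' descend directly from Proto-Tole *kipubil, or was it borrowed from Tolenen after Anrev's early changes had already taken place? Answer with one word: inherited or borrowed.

If inherited, *kipubil would pass through all of Anrev's changes:
Anrev: *kipubil > sipubil > sibubil > sivuvil  (by palatalisation, intervocalic voicing, unconditioned shift)
If borrowed from Tolenen 'kifubil' after the early changes, it would undergo only the recent ones:
  rule 4 (unconditioned shift): kifubil → kifuvil
  rule 5 (vowel merger): no change (kifuvil)
  rule 6 (vowel merger): no change (kifuvil)
  ⇒ as a loan: kifuvil
Anrev 'sivuvil' matches the inherited outcome exactly, so it is an inherited cognate, not a loan.

inherited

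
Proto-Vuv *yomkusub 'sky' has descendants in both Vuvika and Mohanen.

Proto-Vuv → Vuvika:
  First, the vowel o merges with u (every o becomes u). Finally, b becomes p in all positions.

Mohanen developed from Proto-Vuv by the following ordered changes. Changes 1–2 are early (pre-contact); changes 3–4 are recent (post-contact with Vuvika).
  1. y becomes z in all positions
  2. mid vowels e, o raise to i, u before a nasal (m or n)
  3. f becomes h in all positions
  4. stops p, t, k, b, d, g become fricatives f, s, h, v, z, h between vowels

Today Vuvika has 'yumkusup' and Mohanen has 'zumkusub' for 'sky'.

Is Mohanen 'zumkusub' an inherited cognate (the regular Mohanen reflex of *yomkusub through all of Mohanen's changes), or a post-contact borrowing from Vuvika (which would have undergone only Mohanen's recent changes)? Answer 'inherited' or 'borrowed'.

inherited

If inherited, *yomkusub would pass through all of Mohanen's changes:
Mohanen: *yomkusub > zomkusub > zumkusub  (by unconditioned shift, pre-nasal raising)
If borrowed from Vuvika 'yumkusup' after the early changes, it would undergo only the recent ones:
  rule 3 (unconditioned shift): no change (yumkusup)
  rule 4 (intervocalic lenition): no change (yumkusup)
  ⇒ as a loan: yumkusup
Mohanen 'zumkusub' matches the inherited outcome exactly, so it is an inherited cognate, not a loan.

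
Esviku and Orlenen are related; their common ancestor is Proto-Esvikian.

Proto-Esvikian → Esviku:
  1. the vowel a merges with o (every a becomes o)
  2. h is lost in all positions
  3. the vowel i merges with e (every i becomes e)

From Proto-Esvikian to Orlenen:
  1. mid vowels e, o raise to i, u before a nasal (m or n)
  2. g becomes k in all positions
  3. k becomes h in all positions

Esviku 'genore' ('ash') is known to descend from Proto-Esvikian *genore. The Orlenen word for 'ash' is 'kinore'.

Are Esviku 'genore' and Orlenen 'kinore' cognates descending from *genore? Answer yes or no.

Derive the expected Orlenen reflex of *genore:
Orlenen: *genore > ginore > kinore > hinore  (by pre-nasal raising, unconditioned shift, unconditioned shift)
The regular Orlenen reflex would be 'hinore', but the attested form is 'kinore'. The correspondence is irregular, so they are not cognates (the Orlenen form has a different source).

no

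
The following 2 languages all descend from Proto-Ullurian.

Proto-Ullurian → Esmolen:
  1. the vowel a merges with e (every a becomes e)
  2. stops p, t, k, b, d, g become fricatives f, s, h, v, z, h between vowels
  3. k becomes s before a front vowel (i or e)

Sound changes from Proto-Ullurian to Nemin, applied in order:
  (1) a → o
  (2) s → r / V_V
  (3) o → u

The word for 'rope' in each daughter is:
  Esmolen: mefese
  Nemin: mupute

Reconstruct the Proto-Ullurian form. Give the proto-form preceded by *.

Position 5: Esmolen has s, Nemin has t. Nemin preserves t here (none of its changes turn any other segment into t), so the proto-segment is *t.
Position 4: Esmolen has e, Nemin has u. Taking the neighbouring segments as reconstructed: Esmolen e could go back to *a or *e; Nemin u could go back to *a or *o or *u — the one source consistent with every daughter is *a.
Position 2: Esmolen has e, Nemin has u. Taking the neighbouring segments as reconstructed: Esmolen e could go back to *a or *e; Nemin u could go back to *a or *o or *u — the one source consistent with every daughter is *a.
This points to *mapate. Verify forward in each daughter:
Esmolen: *mapate
  mapate → mepete   [vowel merger]
  mepete → mefese   [intervocalic lenition]
  mefese (rule 3 does not apply)
  giving Esmolen mefese.
Nemin: *mapate
  mapate → mopote   [vowel merger]
  mopote (rule 2 does not apply)
  mopote → mupute   [vowel merger]
  giving Nemin mupute.
No other proto-form is consistent with every reflex, so the reconstruction is *mapate.

*mapate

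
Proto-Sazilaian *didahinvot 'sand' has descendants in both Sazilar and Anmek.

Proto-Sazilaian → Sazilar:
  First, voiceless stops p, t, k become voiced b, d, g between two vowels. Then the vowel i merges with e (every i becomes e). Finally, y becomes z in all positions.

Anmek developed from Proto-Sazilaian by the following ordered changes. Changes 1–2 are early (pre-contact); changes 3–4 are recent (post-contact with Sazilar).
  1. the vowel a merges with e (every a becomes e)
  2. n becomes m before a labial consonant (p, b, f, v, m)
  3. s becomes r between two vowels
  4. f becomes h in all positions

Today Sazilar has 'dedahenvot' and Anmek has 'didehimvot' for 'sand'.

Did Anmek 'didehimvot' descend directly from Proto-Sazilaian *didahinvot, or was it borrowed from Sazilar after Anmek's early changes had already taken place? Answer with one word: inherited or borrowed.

If inherited, *didahinvot would pass through all of Anmek's changes:
Anmek: *didahinvot
  didahinvot → didehinvot   [vowel merger]
  didehinvot → didehimvot   [nasal place assimilation]
  didehimvot (rule 3 does not apply)
  didehimvot (rule 4 does not apply)
  giving Anmek didehimvot.
If borrowed from Sazilar 'dedahenvot' after the early changes, it would undergo only the recent ones:
  rule 3 (rhotacism): no change (dedahenvot)
  rule 4 (unconditioned shift): no change (dedahenvot)
  ⇒ as a loan: dedahenvot
Anmek 'didehimvot' matches the inherited outcome exactly, so it is an inherited cognate, not a loan.

inherited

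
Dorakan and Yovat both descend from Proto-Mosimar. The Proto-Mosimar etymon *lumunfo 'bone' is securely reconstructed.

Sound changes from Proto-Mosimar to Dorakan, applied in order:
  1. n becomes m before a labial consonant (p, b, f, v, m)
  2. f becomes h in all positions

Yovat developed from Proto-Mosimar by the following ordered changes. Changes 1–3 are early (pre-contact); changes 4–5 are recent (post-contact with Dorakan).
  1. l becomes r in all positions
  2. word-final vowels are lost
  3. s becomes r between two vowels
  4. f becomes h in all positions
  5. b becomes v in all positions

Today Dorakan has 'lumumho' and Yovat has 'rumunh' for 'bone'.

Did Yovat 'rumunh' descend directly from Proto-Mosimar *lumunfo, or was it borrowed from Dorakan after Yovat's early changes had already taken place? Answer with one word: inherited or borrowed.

If inherited, *lumunfo would pass through all of Yovat's changes:
Yovat: start from *lumunfo.
  rule 1 (unconditioned shift): lumunfo → rumunfo
  rule 2 (apocope): rumunfo → rumunf
  rule 3: no change — rumunf
  rule 4 (unconditioned shift): rumunf → rumunh
  rule 5: no change — rumunh
  ⇒ Yovat rumunh
If borrowed from Dorakan 'lumumho' after the early changes, it would undergo only the recent ones:
  rule 4 (unconditioned shift): no change (lumumho)
  rule 5 (unconditioned shift): no change (lumumho)
  ⇒ as a loan: lumumho
Yovat 'rumunh' matches the inherited outcome exactly, so it is an inherited cognate, not a loan.

inherited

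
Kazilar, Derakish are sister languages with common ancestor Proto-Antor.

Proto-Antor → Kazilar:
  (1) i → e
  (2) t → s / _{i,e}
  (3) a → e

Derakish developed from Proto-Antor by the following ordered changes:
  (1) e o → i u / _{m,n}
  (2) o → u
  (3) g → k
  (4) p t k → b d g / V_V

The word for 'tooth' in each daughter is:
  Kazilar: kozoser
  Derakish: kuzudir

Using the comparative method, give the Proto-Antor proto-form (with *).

*kozotir

Position 2: Kazilar has o, Derakish has u. Kazilar preserves o here (none of its changes turn any other segment into o), so the proto-segment is *o.
Position 4: Kazilar has o, Derakish has u. Kazilar preserves o here (none of its changes turn any other segment into o), so the proto-segment is *o.
This points to *kozotir. Verify forward in each daughter:
Kazilar: *kozotir
  kozotir → kozoter   [vowel merger]
  kozoter → kozoser   [palatalisation]
  kozoser (rule 3 does not apply)
  giving Kazilar kozoser.
Derakish: *kozotir
  kozotir (rule 1 does not apply)
  kozotir → kuzutir   [vowel merger]
  kuzutir (rule 3 does not apply)
  kuzutir → kuzudir   [intervocalic voicing]
  giving Derakish kuzudir.
*kozotir is the unique common source.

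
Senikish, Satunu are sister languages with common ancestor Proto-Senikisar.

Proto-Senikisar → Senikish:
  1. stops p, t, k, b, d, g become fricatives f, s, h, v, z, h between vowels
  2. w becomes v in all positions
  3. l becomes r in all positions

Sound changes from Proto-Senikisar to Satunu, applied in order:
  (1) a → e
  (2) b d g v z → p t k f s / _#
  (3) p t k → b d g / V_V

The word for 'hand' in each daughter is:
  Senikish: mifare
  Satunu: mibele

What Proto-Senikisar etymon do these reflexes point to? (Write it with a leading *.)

*mipale

Position 5: Senikish has r, Satunu has l. Satunu preserves l here (none of its changes turn any other segment into l), so the proto-segment is *l.
Position 3: Senikish has f, Satunu has b. Taking the neighbouring segments as reconstructed: Senikish f could go back to *p or *f; Satunu b could go back to *p or *b — the one source consistent with every daughter is *p.
Continuing position by position gives *mipale; check it forward:
Senikish: start from *mipale.
  rule 1 (intervocalic lenition): mipale → mifale
  rule 2: no change — mifale
  rule 3 (unconditioned shift): mifale → mifare
  ⇒ Senikish mifare
Satunu: *mipale > mipele > mibele  (by vowel merger, intervocalic voicing)
No other proto-form is consistent with every reflex, so the reconstruction is *mipale.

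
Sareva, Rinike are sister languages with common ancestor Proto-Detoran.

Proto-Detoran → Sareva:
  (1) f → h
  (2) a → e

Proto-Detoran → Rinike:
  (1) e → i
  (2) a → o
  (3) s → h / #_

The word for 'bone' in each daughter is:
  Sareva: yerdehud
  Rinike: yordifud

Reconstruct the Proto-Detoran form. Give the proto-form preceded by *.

Position 6: Sareva has h, Rinike has f. Rinike preserves f here (none of its changes turn any other segment into f), so the proto-segment is *f.
Position 2: Sareva has e, Rinike has o. Taking the neighbouring segments as reconstructed: Sareva e could go back to *a or *e; Rinike o could go back to *a or *o — the one source consistent with every daughter is *a.
This points to *yardefud. Verify forward in each daughter:
Sareva: start from *yardefud.
  rule 1 (unconditioned shift): yardefud → yardehud
  rule 2 (vowel merger): yardehud → yerdehud
  ⇒ Sareva yerdehud
Rinike: start from *yardefud.
  rule 1 (vowel merger): yardefud → yardifud
  rule 2 (vowel merger): yardifud → yordifud
  rule 3: no change — yordifud
  ⇒ Rinike yordifud
No other proto-form is consistent with every reflex, so the reconstruction is *yardefud.

*yardefud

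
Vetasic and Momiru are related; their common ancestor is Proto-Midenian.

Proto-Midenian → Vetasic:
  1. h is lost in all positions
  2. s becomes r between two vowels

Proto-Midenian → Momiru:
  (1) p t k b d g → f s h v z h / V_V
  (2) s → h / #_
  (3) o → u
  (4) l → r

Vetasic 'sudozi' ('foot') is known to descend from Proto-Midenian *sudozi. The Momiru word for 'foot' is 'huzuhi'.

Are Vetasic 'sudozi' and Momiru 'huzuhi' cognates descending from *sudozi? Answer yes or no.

no

Derive the expected Momiru reflex of *sudozi:
Momiru: start from *sudozi.
  rule 1 (intervocalic lenition): sudozi → suzozi
  rule 2 (debuccalisation): suzozi → huzozi
  rule 3 (vowel merger): huzozi → huzuzi
  rule 4: no change — huzuzi
  ⇒ Momiru huzuzi
The regular Momiru reflex would be 'huzuzi', but the attested form is 'huzuhi'. The correspondence is irregular, so they are not cognates (the Momiru form has a different source).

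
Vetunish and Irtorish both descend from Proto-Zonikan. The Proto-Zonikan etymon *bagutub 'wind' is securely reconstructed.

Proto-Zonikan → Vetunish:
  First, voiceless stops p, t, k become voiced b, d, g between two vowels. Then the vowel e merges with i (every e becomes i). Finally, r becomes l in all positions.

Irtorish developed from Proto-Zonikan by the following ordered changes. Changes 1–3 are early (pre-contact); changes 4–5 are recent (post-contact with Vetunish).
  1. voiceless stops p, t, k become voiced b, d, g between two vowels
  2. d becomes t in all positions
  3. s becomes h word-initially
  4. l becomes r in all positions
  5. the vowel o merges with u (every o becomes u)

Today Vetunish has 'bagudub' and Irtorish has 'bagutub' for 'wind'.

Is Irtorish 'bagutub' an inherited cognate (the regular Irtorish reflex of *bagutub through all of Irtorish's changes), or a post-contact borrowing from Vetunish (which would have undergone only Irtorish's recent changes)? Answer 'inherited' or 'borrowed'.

inherited

If inherited, *bagutub would pass through all of Irtorish's changes:
Irtorish: *bagutub > bagudub > bagutub  (by intervocalic voicing, unconditioned shift)
If borrowed from Vetunish 'bagudub' after the early changes, it would undergo only the recent ones:
  rule 4 (unconditioned shift): no change (bagudub)
  rule 5 (vowel merger): no change (bagudub)
  ⇒ as a loan: bagudub
Irtorish 'bagutub' matches the inherited outcome exactly, so it is an inherited cognate, not a loan.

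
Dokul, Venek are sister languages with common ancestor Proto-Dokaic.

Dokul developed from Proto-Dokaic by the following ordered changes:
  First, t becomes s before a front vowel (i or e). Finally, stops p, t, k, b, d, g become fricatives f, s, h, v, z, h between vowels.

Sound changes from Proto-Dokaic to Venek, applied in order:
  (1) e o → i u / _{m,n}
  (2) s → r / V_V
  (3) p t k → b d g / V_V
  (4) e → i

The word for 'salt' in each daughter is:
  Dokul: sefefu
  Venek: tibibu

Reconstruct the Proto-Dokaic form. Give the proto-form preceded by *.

*tepepu

Position 4: Dokul has e, Venek has i. Dokul preserves e here (none of its changes turn any other segment into e), so the proto-segment is *e.
Position 3: Dokul has f, Venek has b. Taking the neighbouring segments as reconstructed: Dokul f could go back to *p or *f; Venek b could go back to *p or *b — the one source consistent with every daughter is *p.
Continuing position by position gives *tepepu; check it forward:
Dokul: start from *tepepu.
  rule 1 (palatalisation): tepepu → sepepu
  rule 2 (intervocalic lenition): sepepu → sefefu
  ⇒ Dokul sefefu
Venek: *tepepu > tebebu > tibibu  (by intervocalic voicing, vowel merger)
Only *tepepu yields all of Dokul sefefu, Venek tibibu.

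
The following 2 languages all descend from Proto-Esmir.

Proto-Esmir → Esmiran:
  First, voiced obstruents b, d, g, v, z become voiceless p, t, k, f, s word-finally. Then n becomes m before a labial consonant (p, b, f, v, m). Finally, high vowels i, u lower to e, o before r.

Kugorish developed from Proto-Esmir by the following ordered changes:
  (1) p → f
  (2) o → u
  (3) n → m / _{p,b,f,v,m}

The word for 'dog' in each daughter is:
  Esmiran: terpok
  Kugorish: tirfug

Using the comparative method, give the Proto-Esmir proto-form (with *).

Position 5: Esmiran has o, Kugorish has u. Taking the neighbouring segments as reconstructed: Esmiran o can only go back to *o; Kugorish u could go back to *o or *u — the one source consistent with every daughter is *o.
Position 4: Esmiran has p, Kugorish has f. Taking the neighbouring segments as reconstructed: Esmiran p can only go back to *p; Kugorish f could go back to *p or *f — the one source consistent with every daughter is *p.
Continuing position by position gives *tirpog; check it forward:
Esmiran: start from *tirpog.
  rule 1 (final devoicing): tirpog → tirpok
  rule 2: no change — tirpok
  rule 3 (pre-rhotic lowering): tirpok → terpok
  ⇒ Esmiran terpok
Kugorish: start from *tirpog.
  rule 1 (unconditioned shift): tirpog → tirfog
  rule 2 (vowel merger): tirfog → tirfug
  rule 3: no change — tirfug
  ⇒ Kugorish tirfug
*tirpog is the unique common source.

*tirpog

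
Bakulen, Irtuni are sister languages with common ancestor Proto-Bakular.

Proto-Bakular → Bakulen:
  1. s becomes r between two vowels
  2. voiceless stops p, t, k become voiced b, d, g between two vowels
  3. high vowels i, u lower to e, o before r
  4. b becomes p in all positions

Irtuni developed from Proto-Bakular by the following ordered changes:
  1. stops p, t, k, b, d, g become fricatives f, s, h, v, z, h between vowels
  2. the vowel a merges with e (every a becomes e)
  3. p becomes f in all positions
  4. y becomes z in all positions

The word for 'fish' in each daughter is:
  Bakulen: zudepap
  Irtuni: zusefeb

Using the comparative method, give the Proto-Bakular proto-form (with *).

Position 7: Bakulen has p, Irtuni has b. Irtuni preserves b here (none of its changes turn any other segment into b), so the proto-segment is *b.
Position 5: Bakulen has p, Irtuni has f. Taking the neighbouring segments as reconstructed: Bakulen p could go back to *p or *b; Irtuni f could go back to *p or *f — the one source consistent with every daughter is *p.
Verify the candidate proto-form against each daughter:
Bakulen: *zutepab > zudebab > zudepap  (by intervocalic voicing, unconditioned shift)
Irtuni: start from *zutepab.
  rule 1 (intervocalic lenition): zutepab → zusefab
  rule 2 (vowel merger): zusefab → zusefeb
  rule 3: no change — zusefeb
  rule 4: no change — zusefeb
  ⇒ Irtuni zusefeb
Only *zutepab yields all of Bakulen zudepap, Irtuni zusefeb.

*zutepab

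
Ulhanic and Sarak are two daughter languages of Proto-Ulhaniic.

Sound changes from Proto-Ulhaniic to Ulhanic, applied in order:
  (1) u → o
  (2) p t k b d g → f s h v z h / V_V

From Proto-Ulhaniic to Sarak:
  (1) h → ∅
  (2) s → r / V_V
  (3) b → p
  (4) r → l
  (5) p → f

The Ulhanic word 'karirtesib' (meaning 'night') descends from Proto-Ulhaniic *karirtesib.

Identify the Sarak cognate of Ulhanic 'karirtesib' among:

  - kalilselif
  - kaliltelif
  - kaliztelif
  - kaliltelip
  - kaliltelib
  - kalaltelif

Sarak: start from *karirtesib.
  rule 1: no change — karirtesib
  rule 2 (rhotacism): karirtesib → karirterib
  rule 3 (unconditioned shift): karirterib → karirterip
  rule 4 (unconditioned shift): karirterip → kaliltelip
  rule 5 (unconditioned shift): kaliltelip → kaliltelif
  ⇒ Sarak kaliltelif
The other candidates each miss or misapply at least one Sarak change.

kaliltelif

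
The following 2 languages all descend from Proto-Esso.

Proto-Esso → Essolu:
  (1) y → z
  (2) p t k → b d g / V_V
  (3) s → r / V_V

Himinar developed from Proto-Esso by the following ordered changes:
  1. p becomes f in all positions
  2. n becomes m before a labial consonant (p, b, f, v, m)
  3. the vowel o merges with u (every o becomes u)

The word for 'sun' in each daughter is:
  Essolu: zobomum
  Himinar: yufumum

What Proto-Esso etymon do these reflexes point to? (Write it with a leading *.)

Position 3: Essolu has b, Himinar has f. Taking the neighbouring segments as reconstructed: Essolu b could go back to *p or *b; Himinar f could go back to *p or *f — the one source consistent with every daughter is *p.
Position 2: Essolu has o, Himinar has u. Essolu preserves o here (none of its changes turn any other segment into o), so the proto-segment is *o.
This points to *yopomum. Verify forward in each daughter:
Essolu: *yopomum
  yopomum → zopomum   [unconditioned shift]
  zopomum → zobomum   [intervocalic voicing]
  zobomum (rule 3 does not apply)
  giving Essolu zobomum.
Himinar: *yopomum > yofomum > yufumum  (by unconditioned shift, vowel merger)
Only *yopomum yields all of Essolu zobomum, Himinar yufumum.

*yopomum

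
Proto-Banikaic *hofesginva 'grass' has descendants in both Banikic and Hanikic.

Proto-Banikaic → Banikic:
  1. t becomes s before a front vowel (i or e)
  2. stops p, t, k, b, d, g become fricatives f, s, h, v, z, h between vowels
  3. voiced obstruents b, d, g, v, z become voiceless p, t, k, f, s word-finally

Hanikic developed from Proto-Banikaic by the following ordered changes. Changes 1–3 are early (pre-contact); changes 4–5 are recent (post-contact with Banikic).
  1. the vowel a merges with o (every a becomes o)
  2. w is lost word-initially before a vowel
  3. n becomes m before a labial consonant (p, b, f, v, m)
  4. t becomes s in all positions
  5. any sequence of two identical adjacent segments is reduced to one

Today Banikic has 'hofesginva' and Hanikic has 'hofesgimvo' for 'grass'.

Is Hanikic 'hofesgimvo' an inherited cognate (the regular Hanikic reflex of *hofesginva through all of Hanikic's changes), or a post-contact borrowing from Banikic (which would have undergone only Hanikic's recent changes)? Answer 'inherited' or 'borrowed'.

inherited

If inherited, *hofesginva would pass through all of Hanikic's changes:
Hanikic: start from *hofesginva.
  rule 1 (vowel merger): hofesginva → hofesginvo
  rule 2: no change — hofesginvo
  rule 3 (nasal place assimilation): hofesginvo → hofesgimvo
  rule 4: no change — hofesgimvo
  rule 5: no change — hofesgimvo
  ⇒ Hanikic hofesgimvo
If borrowed from Banikic 'hofesginva' after the early changes, it would undergo only the recent ones:
  rule 4 (unconditioned shift): no change (hofesginva)
  rule 5 (degemination): no change (hofesginva)
  ⇒ as a loan: hofesginva
Hanikic 'hofesgimvo' matches the inherited outcome exactly, so it is an inherited cognate, not a loan.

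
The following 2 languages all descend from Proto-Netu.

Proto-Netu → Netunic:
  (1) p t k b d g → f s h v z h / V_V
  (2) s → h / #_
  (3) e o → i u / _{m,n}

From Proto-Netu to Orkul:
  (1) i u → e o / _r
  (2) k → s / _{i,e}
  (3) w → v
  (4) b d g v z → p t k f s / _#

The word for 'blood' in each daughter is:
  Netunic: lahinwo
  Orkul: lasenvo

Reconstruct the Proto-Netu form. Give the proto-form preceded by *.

Position 4: Netunic has i, Orkul has e. Taking the neighbouring segments as reconstructed: Netunic i could go back to *e or *i; Orkul e can only go back to *e — the one source consistent with every daughter is *e.
Position 3: Netunic has h, Orkul has s. Taking the neighbouring segments as reconstructed: Netunic h could go back to *k or *g or *h; Orkul s could go back to *k or *s — the one source consistent with every daughter is *k.
This points to *lakenwo. Verify forward in each daughter:
Netunic: start from *lakenwo.
  rule 1 (intervocalic lenition): lakenwo → lahenwo
  rule 2: no change — lahenwo
  rule 3 (pre-nasal raising): lahenwo → lahinwo
  ⇒ Netunic lahinwo
Orkul: *lakenwo
  lakenwo (rule 1 does not apply)
  lakenwo → lasenwo   [palatalisation]
  lasenwo → lasenvo   [unconditioned shift]
  lasenvo (rule 4 does not apply)
  giving Orkul lasenvo.
*lakenwo is the unique common source.

*lakenwo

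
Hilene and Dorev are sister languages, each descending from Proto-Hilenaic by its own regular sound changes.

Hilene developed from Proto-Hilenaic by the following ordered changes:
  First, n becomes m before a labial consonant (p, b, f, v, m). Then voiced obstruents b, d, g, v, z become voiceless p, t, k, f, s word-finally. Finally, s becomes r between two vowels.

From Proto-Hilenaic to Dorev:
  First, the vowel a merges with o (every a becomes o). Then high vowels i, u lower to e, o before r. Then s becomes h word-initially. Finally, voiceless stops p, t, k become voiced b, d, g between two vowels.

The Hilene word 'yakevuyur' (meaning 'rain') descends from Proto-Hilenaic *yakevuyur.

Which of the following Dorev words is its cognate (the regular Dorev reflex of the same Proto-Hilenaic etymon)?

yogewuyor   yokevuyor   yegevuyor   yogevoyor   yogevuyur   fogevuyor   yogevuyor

Dorev: *yakevuyur > yokevuyur > yokevuyor > yogevuyor  (by vowel merger, pre-rhotic lowering, intervocalic voicing)
Only 'yogevuyor' matches the regular Dorev development of *yakevuyur.

yogevuyor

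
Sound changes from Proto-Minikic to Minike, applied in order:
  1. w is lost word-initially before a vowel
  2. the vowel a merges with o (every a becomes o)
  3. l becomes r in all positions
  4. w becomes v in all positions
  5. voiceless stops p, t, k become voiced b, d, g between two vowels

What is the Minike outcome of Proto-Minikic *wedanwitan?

edonvidon

Minike: start from *wedanwitan.
  rule 1 (glide loss): wedanwitan → edanwitan
  rule 2 (vowel merger): edanwitan → edonwiton
  rule 3: no change — edonwiton
  rule 4 (unconditioned shift): edonwiton → edonviton
  rule 5 (intervocalic voicing): edonviton → edonvidon
  ⇒ Minike edonvidon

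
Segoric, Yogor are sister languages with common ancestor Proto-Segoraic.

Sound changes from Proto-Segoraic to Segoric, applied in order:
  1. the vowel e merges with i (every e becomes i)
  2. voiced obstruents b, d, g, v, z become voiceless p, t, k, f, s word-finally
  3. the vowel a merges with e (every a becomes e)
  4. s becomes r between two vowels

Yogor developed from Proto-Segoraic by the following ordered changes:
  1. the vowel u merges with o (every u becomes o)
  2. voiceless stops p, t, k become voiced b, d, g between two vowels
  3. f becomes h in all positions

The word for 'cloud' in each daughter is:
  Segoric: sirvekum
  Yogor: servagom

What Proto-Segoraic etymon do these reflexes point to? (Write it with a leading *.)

*servakum

Position 2: Segoric has i, Yogor has e. Yogor preserves e here (none of its changes turn any other segment into e), so the proto-segment is *e.
Position 6: Segoric has k, Yogor has g. Taking the neighbouring segments as reconstructed: Segoric k can only go back to *k; Yogor g could go back to *k or *g — the one source consistent with every daughter is *k.
Continuing position by position gives *servakum; check it forward:
Segoric: *servakum > sirvakum > sirvekum  (by vowel merger, vowel merger)
Yogor: start from *servakum.
  rule 1 (vowel merger): servakum → servakom
  rule 2 (intervocalic voicing): servakom → servagom
  rule 3: no change — servagom
  ⇒ Yogor servagom
*servakum is the unique common source.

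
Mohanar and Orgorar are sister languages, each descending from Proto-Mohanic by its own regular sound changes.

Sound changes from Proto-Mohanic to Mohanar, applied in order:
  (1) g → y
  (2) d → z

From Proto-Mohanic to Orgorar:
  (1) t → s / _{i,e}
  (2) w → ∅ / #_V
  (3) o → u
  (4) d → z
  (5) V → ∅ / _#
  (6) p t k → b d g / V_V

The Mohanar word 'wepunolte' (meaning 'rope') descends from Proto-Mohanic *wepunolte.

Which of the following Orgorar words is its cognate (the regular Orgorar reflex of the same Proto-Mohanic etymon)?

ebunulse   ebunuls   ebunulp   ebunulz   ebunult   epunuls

Orgorar: *wepunolte > wepunolse > epunolse > epunulse > epunuls > ebunuls  (by palatalisation, glide loss, vowel merger, apocope, intervocalic voicing)
Only 'ebunuls' matches the regular Orgorar development of *wepunolte.

ebunuls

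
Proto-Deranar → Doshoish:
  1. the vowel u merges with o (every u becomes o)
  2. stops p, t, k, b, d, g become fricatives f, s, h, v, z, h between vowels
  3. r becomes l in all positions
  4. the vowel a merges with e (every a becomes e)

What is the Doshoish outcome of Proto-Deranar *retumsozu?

lesomsozo

Doshoish: *retumsozu > retomsozo > resomsozo > lesomsozo  (by vowel merger, intervocalic lenition, unconditioned shift)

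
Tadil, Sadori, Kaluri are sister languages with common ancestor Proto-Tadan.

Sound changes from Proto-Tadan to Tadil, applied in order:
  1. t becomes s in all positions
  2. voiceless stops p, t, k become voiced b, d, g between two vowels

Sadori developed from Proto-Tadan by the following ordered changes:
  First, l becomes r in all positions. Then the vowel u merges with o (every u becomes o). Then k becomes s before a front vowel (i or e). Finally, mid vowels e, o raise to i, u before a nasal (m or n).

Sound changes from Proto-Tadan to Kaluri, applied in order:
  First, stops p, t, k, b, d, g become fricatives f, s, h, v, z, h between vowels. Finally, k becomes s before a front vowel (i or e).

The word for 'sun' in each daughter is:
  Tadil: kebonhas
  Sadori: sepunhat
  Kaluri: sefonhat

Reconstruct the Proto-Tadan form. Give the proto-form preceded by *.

Position 1: Tadil has k, Sadori has s, Kaluri has s. Tadil preserves k here (none of its changes turn any other segment into k), so the proto-segment is *k.
Position 3: Tadil has b, Sadori has p, Kaluri has f. Sadori preserves p here (none of its changes turn any other segment into p), so the proto-segment is *p.
This points to *keponhat. Verify forward in each daughter:
Tadil: *keponhat > keponhas > kebonhas  (by unconditioned shift, intervocalic voicing)
Sadori: *keponhat
  keponhat (rule 1 does not apply)
  keponhat (rule 2 does not apply)
  keponhat → seponhat   [palatalisation]
  seponhat → sepunhat   [pre-nasal raising]
  giving Sadori sepunhat.
Kaluri: *keponhat > kefonhat > sefonhat  (by intervocalic lenition, palatalisation)
Only *keponhat yields all of Tadil kebonhas, Sadori sepunhat, Kaluri sefonhat.

*keponhat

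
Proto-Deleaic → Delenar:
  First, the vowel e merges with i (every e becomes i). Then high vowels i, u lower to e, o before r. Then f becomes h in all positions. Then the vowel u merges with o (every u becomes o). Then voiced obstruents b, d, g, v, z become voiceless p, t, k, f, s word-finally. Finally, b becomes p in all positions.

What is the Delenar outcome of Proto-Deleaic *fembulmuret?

himpolmorit

Delenar: *fembulmuret
  fembulmuret → fimbulmurit   [vowel merger]
  fimbulmurit → fimbulmorit   [pre-rhotic lowering]
  fimbulmorit → himbulmorit   [unconditioned shift]
  himbulmorit → himbolmorit   [vowel merger]
  himbolmorit (rule 5 does not apply)
  himbolmorit → himpolmorit   [unconditioned shift]
  giving Delenar himpolmorit.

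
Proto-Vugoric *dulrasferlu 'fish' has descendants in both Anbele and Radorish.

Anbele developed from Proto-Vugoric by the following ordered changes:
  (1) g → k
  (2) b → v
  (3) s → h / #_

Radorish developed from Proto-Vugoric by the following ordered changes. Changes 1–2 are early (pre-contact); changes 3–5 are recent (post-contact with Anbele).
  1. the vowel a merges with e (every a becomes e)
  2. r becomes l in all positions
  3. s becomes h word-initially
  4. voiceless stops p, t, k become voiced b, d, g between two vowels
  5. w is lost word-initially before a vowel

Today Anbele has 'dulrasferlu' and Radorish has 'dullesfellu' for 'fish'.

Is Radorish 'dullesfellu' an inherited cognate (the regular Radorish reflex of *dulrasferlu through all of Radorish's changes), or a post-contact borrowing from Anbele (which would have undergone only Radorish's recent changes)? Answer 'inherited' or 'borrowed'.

If inherited, *dulrasferlu would pass through all of Radorish's changes:
Radorish: start from *dulrasferlu.
  rule 1 (vowel merger): dulrasferlu → dulresferlu
  rule 2 (unconditioned shift): dulresferlu → dullesfellu
  rule 3: no change — dullesfellu
  rule 4: no change — dullesfellu
  rule 5: no change — dullesfellu
  ⇒ Radorish dullesfellu
If borrowed from Anbele 'dulrasferlu' after the early changes, it would undergo only the recent ones:
  rule 3 (debuccalisation): no change (dulrasferlu)
  rule 4 (intervocalic voicing): no change (dulrasferlu)
  rule 5 (glide loss): no change (dulrasferlu)
  ⇒ as a loan: dulrasferlu
Radorish 'dullesfellu' matches the inherited outcome exactly, so it is an inherited cognate, not a loan.

inherited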